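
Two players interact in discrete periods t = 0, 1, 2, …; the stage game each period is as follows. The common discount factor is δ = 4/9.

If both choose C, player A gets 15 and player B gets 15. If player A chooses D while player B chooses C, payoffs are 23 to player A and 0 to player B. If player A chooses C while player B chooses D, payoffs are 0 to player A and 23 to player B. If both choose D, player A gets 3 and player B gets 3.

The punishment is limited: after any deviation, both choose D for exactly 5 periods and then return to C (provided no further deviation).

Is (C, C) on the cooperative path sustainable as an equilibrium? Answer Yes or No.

IC: δ+…+δ^5 ≥ (23−15)/(15−3) = 2/3.
At δ = 4/9: partial sum = 0.7861 ≥ 0.6667. Cooperation sustainable.

Yes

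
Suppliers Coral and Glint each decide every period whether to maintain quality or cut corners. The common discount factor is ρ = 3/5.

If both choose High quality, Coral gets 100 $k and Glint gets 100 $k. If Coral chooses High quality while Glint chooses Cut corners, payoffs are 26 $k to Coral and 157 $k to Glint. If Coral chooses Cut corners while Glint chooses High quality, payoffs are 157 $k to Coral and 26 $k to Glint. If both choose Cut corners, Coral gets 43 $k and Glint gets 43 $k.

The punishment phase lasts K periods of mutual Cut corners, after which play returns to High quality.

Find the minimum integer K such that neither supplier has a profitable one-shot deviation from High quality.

No profitable deviation requires (100−43)(ρ+…+ρ^K) ≥ 157−100, i.e. ρ+…+ρ^K ≥ 1 ≈ 1.0000.
With ρ = 3/5, the partial sums are K=1: 0.6000, K=2: 0.9600, K=3: 1.1760.
K = 3 is the first length at which the sum reaches 1.0000.

3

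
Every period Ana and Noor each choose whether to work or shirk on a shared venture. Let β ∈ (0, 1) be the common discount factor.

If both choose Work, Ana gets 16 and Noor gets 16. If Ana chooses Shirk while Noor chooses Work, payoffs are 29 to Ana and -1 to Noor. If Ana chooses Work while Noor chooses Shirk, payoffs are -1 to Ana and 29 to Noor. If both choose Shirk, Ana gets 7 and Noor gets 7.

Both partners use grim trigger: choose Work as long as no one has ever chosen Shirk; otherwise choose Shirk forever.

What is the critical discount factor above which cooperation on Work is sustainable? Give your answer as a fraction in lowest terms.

13/22

16/(1−β) ≥ 29 + 7β/(1−β)
16 ≥ 29 − 22β
β ≥ 13/22.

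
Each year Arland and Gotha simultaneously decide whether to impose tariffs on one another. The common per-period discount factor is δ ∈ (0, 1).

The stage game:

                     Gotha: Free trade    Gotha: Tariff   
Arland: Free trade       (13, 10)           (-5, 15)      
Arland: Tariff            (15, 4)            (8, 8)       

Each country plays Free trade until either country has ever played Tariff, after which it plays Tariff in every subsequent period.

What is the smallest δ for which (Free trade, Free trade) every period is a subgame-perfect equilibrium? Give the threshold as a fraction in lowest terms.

For Arland: deviation gain 15−13 = 2, per-period punishment loss 13−8 = 5. IC gives δ ≥ 2/7.
For Gotha: gain 5, loss 2 per period, so δ ≥ 5/7.
The tighter constraint is Gotha's, so cooperation needs δ ≥ 5/7.

5/7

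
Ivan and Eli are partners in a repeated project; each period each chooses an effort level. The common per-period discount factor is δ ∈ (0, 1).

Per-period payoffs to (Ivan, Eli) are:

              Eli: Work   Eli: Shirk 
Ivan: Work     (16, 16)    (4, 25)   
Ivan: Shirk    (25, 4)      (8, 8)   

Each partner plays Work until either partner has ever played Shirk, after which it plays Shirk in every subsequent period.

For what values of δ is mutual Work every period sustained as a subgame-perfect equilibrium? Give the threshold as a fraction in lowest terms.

Cooperation forever yields 16 each period: 16/(1−δ).
Deviating yields 25 once, then 8 forever: 25 + 8δ/(1−δ).
No profitable deviation requires 16/(1−δ) ≥ 25 + 8δ/(1−δ).
Multiplying by (1−δ): 16 ≥ 25(1−δ) + 8δ = 25 − 17δ.
So 17δ ≥ 9, i.e. δ ≥ 9/17.

9/17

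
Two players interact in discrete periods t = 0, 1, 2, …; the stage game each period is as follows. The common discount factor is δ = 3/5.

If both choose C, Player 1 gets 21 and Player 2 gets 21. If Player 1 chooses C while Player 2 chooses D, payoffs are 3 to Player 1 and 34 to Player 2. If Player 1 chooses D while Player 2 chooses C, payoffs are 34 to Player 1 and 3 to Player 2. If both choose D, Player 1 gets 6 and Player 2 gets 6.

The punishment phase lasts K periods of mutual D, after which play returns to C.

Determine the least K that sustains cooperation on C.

2

Need Σ_{k=1}^{K} δ^k ≥ (34−21)/(21−6) = 0.8667 at δ = 3/5.
At K = 1 the sum is 0.6000 < 0.8667; at K = 2 it is 0.9600 ≥ 0.8667.
So the minimum punishment length is K = 2.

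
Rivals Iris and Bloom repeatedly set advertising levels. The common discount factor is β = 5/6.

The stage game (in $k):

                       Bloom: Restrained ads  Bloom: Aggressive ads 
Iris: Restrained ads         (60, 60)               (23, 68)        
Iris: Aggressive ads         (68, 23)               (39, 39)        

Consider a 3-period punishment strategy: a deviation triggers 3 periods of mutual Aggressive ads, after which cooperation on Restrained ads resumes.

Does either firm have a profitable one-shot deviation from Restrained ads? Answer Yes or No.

No

IC: β+…+β^3 ≥ (68−60)/(60−39) = 8/21.
At β = 5/6: partial sum = 2.1065 ≥ 0.3810. Cooperation sustainable.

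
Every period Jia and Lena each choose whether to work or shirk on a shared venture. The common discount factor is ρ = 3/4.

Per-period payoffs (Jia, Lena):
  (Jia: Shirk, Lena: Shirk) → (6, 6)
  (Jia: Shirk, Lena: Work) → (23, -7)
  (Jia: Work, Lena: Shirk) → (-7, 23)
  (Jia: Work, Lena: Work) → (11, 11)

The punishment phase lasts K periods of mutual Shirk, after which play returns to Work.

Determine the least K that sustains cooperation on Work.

6

No profitable deviation requires (11−6)(ρ+…+ρ^K) ≥ 23−11, i.e. ρ+…+ρ^K ≥ 12/5 ≈ 2.4000.
With ρ = 3/4, the partial sums are K=1: 0.7500, K=2: 1.3125, K=3: 1.7344, K=4: 2.0508, K=5: 2.2881, K=6: 2.4661.
K = 6 is the first length at which the sum reaches 2.4000.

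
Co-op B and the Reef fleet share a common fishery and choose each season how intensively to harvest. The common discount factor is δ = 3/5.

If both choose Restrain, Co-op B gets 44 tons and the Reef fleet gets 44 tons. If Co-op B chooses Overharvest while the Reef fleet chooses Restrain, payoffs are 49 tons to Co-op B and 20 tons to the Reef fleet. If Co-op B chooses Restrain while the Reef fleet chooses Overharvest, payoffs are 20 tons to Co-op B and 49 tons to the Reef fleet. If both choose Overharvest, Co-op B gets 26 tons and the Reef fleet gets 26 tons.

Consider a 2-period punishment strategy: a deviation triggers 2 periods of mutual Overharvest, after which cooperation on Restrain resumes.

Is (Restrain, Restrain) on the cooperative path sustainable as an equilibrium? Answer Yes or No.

Yes

Comparing payoff streams over the 3 periods until play realigns: cooperate → 44(1+δ+…+δ^2); deviate → 49 + 26(δ+…+δ^2).
Cooperation is sustained iff (44−26)(δ+…+δ^2) ≥ 49−44.
δ+…+δ^2 = 3/5·(1−(3/5)^2)/(1−3/5) = 0.9600, and (49−44)/(44−26) = 0.2778.
0.9600 ≥ 0.2778, so cooperation is sustainable.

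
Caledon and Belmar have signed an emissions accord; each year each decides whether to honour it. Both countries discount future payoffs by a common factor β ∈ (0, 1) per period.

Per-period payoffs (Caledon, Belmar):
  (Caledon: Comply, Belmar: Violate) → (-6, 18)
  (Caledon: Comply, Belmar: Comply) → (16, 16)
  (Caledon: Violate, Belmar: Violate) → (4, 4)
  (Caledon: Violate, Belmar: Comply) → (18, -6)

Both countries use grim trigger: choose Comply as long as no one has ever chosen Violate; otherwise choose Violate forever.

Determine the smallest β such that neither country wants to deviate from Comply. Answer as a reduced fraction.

Cooperation forever yields 16 each period: 16/(1−β).
Deviating yields 18 once, then 4 forever: 18 + 4β/(1−β).
No profitable deviation requires 16/(1−β) ≥ 18 + 4β/(1−β).
Multiplying by (1−β): 16 ≥ 18(1−β) + 4β = 18 − 14β.
So 14β ≥ 2, i.e. β ≥ 2/14 = 1/7.

1/7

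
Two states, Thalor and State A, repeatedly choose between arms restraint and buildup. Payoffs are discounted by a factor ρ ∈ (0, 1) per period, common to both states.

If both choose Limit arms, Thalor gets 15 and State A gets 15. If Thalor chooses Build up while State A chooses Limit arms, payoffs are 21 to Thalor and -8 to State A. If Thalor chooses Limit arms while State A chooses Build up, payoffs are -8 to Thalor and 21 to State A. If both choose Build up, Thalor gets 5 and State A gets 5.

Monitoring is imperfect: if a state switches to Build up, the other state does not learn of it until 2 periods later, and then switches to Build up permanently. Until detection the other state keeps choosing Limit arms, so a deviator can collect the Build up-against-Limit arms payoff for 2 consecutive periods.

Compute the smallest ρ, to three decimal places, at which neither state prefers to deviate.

0.612

Deviating for the 2 undetected periods gains 21−15 = 6 per period over cooperation, then loses 15−5 = 10 per period forever once punishment starts.
Gain: 6(1 + ρ + … + ρ^1); loss: 10·ρ^2/(1−ρ).
No profitable deviation ⇔ 6(1−ρ^2) ≤ 10·ρ^2, i.e. ρ^2 ≥ 6/(6+10) = 3/8.
Hence ρ ≥ (3/8)^(1/2) ≈ 0.612.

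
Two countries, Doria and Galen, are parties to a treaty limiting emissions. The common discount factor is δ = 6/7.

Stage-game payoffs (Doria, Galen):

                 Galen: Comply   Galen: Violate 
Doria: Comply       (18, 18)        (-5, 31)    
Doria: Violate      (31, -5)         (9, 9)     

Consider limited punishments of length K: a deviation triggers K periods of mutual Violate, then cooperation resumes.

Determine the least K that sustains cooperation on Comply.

Need Σ_{k=1}^{K} δ^k ≥ (31−18)/(18−9) = 1.4444 at δ = 6/7.
At K = 1 the sum is 0.8571 < 1.4444; at K = 2 it is 1.5918 ≥ 1.4444.
So the minimum punishment length is K = 2.

2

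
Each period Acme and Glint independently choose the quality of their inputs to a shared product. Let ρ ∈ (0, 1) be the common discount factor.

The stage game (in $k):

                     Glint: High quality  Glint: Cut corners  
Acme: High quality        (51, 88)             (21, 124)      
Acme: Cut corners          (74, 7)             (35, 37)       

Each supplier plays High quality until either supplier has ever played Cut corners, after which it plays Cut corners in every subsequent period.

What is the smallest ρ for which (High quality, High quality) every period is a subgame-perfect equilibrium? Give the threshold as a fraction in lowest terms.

Acme's threshold: (74−51)/(74−35) = 23/39.
Glint's threshold: (124−88)/(124−37) = 12/29.
23/39 > 12/29, so Acme binds and ρ* = 23/39.

23/39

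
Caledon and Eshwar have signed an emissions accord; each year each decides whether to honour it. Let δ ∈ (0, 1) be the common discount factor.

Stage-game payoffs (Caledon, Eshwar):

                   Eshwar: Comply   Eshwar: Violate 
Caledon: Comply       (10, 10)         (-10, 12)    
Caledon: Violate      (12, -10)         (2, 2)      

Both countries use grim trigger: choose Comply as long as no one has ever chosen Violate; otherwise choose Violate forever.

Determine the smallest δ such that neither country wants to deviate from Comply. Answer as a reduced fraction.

One-period gain from deviating is 12 − 10 = 2. The loss is 10 − 2 = 8 in every subsequent period, with present value 8·δ/(1−δ).
Deviation is unprofitable when 8·δ/(1−δ) ≥ 2, i.e. δ/(1−δ) ≥ 1/4.
Equivalently δ ≥ 2/(2+8) = 1/5.

1/5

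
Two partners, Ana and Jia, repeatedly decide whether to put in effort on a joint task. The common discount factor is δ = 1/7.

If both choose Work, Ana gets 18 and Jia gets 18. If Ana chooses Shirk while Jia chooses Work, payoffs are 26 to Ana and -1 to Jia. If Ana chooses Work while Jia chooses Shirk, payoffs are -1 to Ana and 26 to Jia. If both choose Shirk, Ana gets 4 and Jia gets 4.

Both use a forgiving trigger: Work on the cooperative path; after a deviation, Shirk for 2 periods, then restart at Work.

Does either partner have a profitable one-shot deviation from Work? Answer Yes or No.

Yes

IC: δ+…+δ^2 ≥ (26−18)/(18−4) = 4/7.
At δ = 1/7: partial sum = 0.1633 < 0.5714. Cooperation not sustainable.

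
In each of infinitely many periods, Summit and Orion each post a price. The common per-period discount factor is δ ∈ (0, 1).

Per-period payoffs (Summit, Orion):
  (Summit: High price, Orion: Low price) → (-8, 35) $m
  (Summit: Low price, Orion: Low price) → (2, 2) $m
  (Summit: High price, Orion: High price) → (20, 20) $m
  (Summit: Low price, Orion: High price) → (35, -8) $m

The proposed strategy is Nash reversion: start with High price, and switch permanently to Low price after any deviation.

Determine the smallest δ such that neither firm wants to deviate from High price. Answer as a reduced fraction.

Under grim trigger the critical discount factor is (T−C)/(T−P) with T = 35, C = 20, P = 2.
δ* = (35−20)/(35−2) = 15/33 = 5/11.

5/11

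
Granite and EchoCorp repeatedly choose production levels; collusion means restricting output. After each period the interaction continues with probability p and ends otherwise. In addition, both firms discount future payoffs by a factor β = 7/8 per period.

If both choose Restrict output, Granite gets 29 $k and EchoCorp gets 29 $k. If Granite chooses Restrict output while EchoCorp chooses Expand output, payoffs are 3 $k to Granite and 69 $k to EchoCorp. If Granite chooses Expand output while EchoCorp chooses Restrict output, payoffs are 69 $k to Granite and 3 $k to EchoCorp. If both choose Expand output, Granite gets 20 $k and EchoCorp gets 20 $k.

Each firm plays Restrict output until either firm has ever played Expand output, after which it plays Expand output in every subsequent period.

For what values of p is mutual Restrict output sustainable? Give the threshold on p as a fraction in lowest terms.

320/343

With continuation probability p and discount β, the effective per-period discount factor is βp.
Grim-trigger IC: βp ≥ (69−29)/(69−20) = 40/49.
So p ≥ (40/49)/(7/8) = 320/343.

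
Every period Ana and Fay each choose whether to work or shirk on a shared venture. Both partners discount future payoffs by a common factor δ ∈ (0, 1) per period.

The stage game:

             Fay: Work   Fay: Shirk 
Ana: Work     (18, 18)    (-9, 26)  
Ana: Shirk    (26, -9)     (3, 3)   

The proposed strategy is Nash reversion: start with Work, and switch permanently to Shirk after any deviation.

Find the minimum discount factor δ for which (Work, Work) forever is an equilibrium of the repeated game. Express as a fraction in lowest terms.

18/(1−δ) ≥ 26 + 3δ/(1−δ)
18 ≥ 26 − 23δ
δ ≥ 8/23.

8/23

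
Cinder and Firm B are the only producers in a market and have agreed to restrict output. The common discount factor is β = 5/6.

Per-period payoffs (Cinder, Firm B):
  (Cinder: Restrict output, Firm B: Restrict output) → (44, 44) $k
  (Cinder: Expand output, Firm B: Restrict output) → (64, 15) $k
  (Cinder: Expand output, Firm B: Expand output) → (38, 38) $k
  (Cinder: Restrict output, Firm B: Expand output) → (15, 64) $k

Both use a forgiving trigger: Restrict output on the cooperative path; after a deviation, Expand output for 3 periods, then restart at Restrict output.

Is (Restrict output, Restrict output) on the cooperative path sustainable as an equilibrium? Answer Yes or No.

No

Comparing payoff streams over the 4 periods until play realigns: cooperate → 44(1+β+…+β^3); deviate → 64 + 38(β+…+β^3).
Cooperation is sustained iff (44−38)(β+…+β^3) ≥ 64−44.
β+…+β^3 = 5/6·(1−(5/6)^3)/(1−5/6) = 2.1065, and (64−44)/(44−38) = 3.3333.
2.1065 < 3.3333, so cooperation is not sustainable.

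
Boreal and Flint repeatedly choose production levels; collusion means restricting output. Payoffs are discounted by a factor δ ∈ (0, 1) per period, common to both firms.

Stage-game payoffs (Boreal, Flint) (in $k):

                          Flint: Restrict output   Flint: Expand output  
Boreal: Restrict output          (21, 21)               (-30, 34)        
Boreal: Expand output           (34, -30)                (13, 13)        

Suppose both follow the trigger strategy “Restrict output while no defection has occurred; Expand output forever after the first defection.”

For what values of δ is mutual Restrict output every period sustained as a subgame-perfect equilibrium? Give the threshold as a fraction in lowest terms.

13/21

One-period gain from deviating is 34 − 21 = 13. The loss is 21 − 13 = 8 in every subsequent period, with present value 8·δ/(1−δ).
Deviation is unprofitable when 8·δ/(1−δ) ≥ 13, i.e. δ/(1−δ) ≥ 13/8.
Equivalently δ ≥ 13/(13+8) = 13/21.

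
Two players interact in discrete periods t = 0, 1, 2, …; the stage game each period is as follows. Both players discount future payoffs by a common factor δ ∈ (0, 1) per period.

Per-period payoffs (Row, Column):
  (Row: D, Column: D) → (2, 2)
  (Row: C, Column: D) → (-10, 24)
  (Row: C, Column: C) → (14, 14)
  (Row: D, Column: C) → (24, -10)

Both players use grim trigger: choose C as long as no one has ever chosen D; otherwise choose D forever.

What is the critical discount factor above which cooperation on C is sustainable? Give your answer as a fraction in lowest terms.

14/(1−δ) ≥ 24 + 2δ/(1−δ)
14 ≥ 24 − 22δ
δ ≥ 10/22 = 5/11.

5/11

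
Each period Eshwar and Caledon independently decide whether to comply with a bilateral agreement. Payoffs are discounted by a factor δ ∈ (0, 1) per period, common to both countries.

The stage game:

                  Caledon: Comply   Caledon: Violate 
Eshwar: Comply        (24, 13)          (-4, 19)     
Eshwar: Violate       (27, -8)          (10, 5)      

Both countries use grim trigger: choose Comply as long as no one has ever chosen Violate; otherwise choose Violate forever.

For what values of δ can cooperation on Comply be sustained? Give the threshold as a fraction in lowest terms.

Eshwar: cooperation gives 24 each period; deviation gives 27 once then 10 forever.
  24/(1−δ) ≥ 27 + 10δ/(1−δ) ⇒ δ ≥ 3/17.
Caledon: cooperation gives 13 each period; deviation gives 19 once then 5 forever.
  δ ≥ 6/14 = 3/7.
Both must hold, so the binding constraint is Caledon's: δ ≥ 3/7.

3/7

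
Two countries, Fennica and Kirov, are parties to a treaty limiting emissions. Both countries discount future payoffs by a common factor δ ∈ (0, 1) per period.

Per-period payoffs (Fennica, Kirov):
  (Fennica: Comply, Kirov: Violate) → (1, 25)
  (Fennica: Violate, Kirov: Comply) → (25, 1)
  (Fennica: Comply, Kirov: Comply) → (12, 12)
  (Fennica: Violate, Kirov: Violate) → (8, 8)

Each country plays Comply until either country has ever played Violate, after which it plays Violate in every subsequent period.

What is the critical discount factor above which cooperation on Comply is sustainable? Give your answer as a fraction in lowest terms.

13/17

12/(1−δ) ≥ 25 + 8δ/(1−δ)
12 ≥ 25 − 17δ
δ ≥ 13/17.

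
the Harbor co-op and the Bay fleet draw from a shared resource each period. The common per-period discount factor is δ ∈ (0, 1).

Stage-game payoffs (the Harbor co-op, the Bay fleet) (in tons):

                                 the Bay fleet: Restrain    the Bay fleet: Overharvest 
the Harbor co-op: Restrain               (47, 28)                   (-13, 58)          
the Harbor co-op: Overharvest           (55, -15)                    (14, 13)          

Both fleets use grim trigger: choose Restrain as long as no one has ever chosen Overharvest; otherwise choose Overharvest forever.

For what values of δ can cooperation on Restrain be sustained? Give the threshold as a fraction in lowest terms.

the Harbor co-op's threshold: (55−47)/(55−14) = 8/41.
the Bay fleet's threshold: (58−28)/(58−13) = 2/3.
8/41 < 2/3, so the Bay fleet binds and δ* = 2/3.

2/3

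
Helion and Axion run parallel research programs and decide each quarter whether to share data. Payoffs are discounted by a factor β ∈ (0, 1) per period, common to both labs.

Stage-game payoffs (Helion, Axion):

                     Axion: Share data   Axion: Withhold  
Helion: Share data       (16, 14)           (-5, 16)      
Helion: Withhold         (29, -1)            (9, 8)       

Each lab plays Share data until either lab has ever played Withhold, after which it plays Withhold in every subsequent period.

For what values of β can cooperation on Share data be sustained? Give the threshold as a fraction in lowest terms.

Helion's threshold: (29−16)/(29−9) = 13/20.
Axion's threshold: (16−14)/(16−8) = 1/4.
13/20 > 1/4, so Helion binds and β* = 13/20.

13/20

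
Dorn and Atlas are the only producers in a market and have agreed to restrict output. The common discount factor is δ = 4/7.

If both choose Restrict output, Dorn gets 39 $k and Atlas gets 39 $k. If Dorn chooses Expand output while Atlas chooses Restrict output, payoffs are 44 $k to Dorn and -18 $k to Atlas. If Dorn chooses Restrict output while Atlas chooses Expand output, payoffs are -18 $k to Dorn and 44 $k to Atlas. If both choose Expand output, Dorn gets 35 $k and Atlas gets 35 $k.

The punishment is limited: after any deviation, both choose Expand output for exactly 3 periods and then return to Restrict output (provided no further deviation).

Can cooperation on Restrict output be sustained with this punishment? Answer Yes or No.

Comparing payoff streams over the 4 periods until play realigns: cooperate → 39(1+δ+…+δ^3); deviate → 44 + 35(δ+…+δ^3).
Cooperation is sustained iff (39−35)(δ+…+δ^3) ≥ 44−39.
δ+…+δ^3 = 4/7·(1−(4/7)^3)/(1−4/7) = 1.0845, and (44−39)/(39−35) = 1.2500.
1.0845 < 1.2500, so cooperation is not sustainable.

No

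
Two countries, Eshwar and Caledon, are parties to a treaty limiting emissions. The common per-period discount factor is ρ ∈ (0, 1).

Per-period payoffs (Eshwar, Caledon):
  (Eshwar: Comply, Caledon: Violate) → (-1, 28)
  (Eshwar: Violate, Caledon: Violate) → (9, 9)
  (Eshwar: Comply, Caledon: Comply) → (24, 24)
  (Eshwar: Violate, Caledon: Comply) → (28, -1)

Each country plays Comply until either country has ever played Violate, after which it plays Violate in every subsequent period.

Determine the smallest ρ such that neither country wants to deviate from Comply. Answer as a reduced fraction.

24/(1−ρ) ≥ 28 + 9ρ/(1−ρ)
24 ≥ 28 − 19ρ
ρ ≥ 4/19.

4/19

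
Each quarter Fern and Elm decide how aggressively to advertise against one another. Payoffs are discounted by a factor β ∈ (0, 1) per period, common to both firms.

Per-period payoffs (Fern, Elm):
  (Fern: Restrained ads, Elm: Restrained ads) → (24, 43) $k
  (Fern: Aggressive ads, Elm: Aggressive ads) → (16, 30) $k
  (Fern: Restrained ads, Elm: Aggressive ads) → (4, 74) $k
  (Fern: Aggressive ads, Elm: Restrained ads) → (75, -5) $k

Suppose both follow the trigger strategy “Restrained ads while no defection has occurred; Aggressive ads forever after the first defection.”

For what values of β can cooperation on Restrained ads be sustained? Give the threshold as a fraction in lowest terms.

Fern: cooperation gives 24 each period; deviation gives 75 once then 16 forever.
  24/(1−β) ≥ 75 + 16β/(1−β) ⇒ β ≥ 51/59.
Elm: cooperation gives 43 each period; deviation gives 74 once then 30 forever.
  β ≥ 31/44.
Both must hold, so the binding constraint is Fern's: β ≥ 51/59.

51/59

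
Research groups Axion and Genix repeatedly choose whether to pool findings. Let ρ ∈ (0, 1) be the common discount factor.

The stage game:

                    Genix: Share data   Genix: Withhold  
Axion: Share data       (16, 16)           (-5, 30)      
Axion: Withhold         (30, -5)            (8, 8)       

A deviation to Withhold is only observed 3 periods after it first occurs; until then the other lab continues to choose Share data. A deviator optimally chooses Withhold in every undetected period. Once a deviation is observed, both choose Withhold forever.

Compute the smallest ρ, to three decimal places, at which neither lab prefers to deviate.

The best deviation is to choose Withhold for all 3 undetected periods, earning 30 each, then 8 forever once detected.
Deviation value: 30(1−ρ^3)/(1−ρ) + 8ρ^3/(1−ρ); cooperation value: 16/(1−ρ).
IC: 16 ≥ 30(1−ρ^3) + 8ρ^3 = 30 − 22ρ^3.
So ρ^3 ≥ 14/22 = 7/11, giving ρ ≥ (7/11)^(1/3) ≈ 0.860.

0.860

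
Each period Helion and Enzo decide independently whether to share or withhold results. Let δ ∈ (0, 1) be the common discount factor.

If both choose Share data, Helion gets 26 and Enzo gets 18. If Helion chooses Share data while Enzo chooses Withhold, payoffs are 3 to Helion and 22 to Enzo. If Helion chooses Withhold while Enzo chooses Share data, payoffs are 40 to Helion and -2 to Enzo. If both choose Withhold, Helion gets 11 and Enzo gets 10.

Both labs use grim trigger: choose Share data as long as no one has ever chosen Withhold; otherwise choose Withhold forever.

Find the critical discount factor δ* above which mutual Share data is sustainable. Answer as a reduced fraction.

14/29

For Helion: deviation gain 40−26 = 14, per-period punishment loss 26−11 = 15. IC gives δ ≥ 14/29.
For Enzo: gain 4, loss 8 per period, so δ ≥ 4/12 = 1/3.
The tighter constraint is Helion's, so cooperation needs δ ≥ 14/29.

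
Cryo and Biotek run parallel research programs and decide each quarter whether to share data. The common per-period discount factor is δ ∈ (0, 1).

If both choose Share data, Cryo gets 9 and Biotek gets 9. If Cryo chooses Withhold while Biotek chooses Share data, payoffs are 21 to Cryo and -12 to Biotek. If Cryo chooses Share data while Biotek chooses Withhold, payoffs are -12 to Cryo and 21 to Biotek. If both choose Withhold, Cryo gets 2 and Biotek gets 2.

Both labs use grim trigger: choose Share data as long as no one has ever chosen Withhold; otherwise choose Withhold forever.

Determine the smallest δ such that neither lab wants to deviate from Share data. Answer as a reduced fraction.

One-period gain from deviating is 21 − 9 = 12. The loss is 9 − 2 = 7 in every subsequent period, with present value 7·δ/(1−δ).
Deviation is unprofitable when 7·δ/(1−δ) ≥ 12, i.e. δ/(1−δ) ≥ 12/7.
Equivalently δ ≥ 12/(12+7) = 12/19.

12/19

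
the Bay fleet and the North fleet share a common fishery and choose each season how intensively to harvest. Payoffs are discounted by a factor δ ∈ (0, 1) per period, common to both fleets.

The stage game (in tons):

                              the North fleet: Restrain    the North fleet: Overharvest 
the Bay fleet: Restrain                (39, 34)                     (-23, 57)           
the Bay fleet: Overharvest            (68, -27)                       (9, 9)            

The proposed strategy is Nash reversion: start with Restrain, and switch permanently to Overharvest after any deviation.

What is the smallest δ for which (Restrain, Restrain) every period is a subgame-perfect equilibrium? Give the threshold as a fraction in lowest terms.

the Bay fleet's threshold: (68−39)/(68−9) = 29/59.
the North fleet's threshold: (57−34)/(57−9) = 23/48.
29/59 > 23/48, so the Bay fleet binds and δ* = 29/59.

29/59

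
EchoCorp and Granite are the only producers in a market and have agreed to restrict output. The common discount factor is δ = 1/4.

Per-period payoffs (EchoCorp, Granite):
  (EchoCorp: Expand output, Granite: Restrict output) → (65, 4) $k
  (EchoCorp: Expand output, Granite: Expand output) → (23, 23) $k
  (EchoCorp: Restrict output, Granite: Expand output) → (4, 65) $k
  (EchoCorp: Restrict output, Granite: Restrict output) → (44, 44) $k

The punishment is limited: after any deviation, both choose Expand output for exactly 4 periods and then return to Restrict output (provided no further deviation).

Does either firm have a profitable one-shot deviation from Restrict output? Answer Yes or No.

Comparing payoff streams over the 5 periods until play realigns: cooperate → 44(1+δ+…+δ^4); deviate → 65 + 23(δ+…+δ^4).
Cooperation is sustained iff (44−23)(δ+…+δ^4) ≥ 65−44.
δ+…+δ^4 = 1/4·(1−(1/4)^4)/(1−1/4) = 0.3320, and (65−44)/(44−23) = 1.0000.
0.3320 < 1.0000, so cooperation is not sustainable.

Yes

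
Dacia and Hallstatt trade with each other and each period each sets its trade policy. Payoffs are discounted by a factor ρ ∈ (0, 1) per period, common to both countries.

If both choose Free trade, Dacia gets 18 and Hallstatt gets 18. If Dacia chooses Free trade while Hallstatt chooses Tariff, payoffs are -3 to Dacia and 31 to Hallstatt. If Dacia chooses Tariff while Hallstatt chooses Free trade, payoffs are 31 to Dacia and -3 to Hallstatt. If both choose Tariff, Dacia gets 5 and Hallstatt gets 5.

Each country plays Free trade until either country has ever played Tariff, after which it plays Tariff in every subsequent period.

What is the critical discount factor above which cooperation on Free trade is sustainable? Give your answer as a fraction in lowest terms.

1/2

Under grim trigger the critical discount factor is (T−C)/(T−P) with T = 31, C = 18, P = 5.
ρ* = (31−18)/(31−5) = 13/26 = 1/2.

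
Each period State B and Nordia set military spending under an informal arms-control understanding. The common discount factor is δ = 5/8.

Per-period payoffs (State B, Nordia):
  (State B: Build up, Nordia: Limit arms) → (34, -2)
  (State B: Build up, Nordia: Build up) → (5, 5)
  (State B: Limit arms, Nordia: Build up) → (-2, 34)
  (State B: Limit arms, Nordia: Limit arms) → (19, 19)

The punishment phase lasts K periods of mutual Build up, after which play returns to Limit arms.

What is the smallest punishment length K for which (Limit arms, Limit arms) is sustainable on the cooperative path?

Need Σ_{k=1}^{K} δ^k ≥ (34−19)/(19−5) = 1.0714 at δ = 5/8.
At K = 2 the sum is 1.0156 < 1.0714; at K = 3 it is 1.2598 ≥ 1.0714.
So the minimum punishment length is K = 3.

3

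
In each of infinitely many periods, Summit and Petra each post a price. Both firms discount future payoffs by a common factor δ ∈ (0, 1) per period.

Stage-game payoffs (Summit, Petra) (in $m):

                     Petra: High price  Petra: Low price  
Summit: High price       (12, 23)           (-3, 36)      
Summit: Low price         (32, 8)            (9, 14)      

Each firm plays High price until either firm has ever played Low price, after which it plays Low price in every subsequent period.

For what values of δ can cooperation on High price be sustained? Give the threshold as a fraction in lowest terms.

20/23

Summit: cooperation gives 12 each period; deviation gives 32 once then 9 forever.
  12/(1−δ) ≥ 32 + 9δ/(1−δ) ⇒ δ ≥ 20/23.
Petra: cooperation gives 23 each period; deviation gives 36 once then 14 forever.
  δ ≥ 13/22.
Both must hold, so the binding constraint is Summit's: δ ≥ 20/23.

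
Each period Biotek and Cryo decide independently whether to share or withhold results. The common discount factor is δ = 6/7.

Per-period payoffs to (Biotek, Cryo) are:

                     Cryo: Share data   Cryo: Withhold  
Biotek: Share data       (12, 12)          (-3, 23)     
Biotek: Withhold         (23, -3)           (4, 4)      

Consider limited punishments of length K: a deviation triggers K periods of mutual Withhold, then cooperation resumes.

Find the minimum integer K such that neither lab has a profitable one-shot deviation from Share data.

IC: δ(1−δ^K)/(1−δ) ≥ (23−12)/(12−4) = 11/8.
With δ = 6/7: need 1 − δ^K ≥ 11/8·(1−6/7)/(6/7), i.e. δ^K ≤ 0.7708.
Since (6/7)^1 = 0.8571 and (6/7)^2 = 0.7347, the smallest such K is 2.

2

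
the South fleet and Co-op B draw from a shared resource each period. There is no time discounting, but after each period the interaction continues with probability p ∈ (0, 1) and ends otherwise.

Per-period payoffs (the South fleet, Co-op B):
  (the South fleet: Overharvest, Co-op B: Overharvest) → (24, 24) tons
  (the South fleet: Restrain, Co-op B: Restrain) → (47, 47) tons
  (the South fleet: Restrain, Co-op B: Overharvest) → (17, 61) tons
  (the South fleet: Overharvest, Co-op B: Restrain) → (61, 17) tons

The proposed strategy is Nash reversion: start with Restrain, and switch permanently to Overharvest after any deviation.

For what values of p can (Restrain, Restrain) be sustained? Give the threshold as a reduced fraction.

Expected cooperation value is 47 + p·47 + p²·47 + … = 47/(1−p); deviation gives 61 + p·24/(1−p).
47 ≥ 61(1−p) + 24p ⇒ 37p ≥ 14 ⇒ p ≥ 14/37.

14/37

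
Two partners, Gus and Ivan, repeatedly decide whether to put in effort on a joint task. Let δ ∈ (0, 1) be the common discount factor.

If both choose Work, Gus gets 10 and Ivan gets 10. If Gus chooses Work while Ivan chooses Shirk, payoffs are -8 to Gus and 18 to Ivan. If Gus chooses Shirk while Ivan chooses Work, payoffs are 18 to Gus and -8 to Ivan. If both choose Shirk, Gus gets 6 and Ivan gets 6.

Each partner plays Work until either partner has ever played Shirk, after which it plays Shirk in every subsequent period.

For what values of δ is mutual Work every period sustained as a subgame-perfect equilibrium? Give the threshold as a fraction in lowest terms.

2/3

One-period gain from deviating is 18 − 10 = 8. The loss is 10 − 6 = 4 in every subsequent period, with present value 4·δ/(1−δ).
Deviation is unprofitable when 4·δ/(1−δ) ≥ 8, i.e. δ/(1−δ) ≥ 2.
Equivalently δ ≥ 8/(8+4) = 2/3.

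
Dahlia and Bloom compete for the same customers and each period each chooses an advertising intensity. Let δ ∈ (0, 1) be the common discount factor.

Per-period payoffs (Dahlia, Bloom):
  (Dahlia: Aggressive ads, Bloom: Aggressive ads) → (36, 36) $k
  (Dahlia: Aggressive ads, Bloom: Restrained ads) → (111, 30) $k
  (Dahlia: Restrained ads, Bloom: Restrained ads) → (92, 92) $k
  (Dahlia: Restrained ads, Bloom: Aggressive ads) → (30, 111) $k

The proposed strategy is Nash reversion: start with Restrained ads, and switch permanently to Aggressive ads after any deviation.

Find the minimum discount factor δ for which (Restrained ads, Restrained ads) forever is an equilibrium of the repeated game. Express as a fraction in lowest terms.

19/75

Under grim trigger the critical discount factor is (T−C)/(T−P) with T = 111, C = 92, P = 36.
δ* = (111−92)/(111−36) = 19/75.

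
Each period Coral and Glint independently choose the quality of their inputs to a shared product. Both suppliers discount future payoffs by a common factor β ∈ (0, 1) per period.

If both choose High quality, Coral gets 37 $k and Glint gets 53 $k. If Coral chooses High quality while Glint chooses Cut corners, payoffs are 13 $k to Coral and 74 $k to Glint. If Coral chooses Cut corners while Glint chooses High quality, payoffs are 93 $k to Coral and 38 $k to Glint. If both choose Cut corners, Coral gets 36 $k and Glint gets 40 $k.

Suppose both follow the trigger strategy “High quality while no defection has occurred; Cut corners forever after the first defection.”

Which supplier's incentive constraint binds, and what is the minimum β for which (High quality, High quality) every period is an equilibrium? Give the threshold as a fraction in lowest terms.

Coral; β ≥ 56/57

Coral's threshold: (93−37)/(93−36) = 56/57.
Glint's threshold: (74−53)/(74−40) = 21/34.
56/57 > 21/34, so Coral binds and β* = 56/57.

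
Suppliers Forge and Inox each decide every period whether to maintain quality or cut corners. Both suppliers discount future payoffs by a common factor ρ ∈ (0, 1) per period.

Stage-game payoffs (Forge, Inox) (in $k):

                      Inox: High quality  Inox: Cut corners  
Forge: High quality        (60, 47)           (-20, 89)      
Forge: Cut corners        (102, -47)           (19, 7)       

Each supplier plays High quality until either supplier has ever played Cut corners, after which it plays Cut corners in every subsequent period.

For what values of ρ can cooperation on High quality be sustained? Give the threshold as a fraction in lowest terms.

For Forge: deviation gain 102−60 = 42, per-period punishment loss 60−19 = 41. IC gives ρ ≥ 42/83.
For Inox: gain 42, loss 40 per period, so ρ ≥ 42/82 = 21/41.
The tighter constraint is Inox's, so cooperation needs ρ ≥ 21/41.

21/41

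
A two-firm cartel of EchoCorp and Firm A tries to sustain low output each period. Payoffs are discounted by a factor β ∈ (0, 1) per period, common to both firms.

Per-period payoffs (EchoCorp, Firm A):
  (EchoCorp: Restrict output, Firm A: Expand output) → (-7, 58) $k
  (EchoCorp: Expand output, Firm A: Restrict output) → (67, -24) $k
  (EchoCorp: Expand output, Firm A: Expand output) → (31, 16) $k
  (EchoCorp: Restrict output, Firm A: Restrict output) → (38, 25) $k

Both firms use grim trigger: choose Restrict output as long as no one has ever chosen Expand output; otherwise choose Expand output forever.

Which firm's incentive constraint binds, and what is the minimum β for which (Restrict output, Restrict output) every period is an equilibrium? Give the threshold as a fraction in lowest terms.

EchoCorp; β ≥ 29/36

EchoCorp: cooperation gives 38 each period; deviation gives 67 once then 31 forever.
  38/(1−β) ≥ 67 + 31β/(1−β) ⇒ β ≥ 29/36.
Firm A: cooperation gives 25 each period; deviation gives 58 once then 16 forever.
  β ≥ 33/42 = 11/14.
Both must hold, so the binding constraint is EchoCorp's: β ≥ 29/36.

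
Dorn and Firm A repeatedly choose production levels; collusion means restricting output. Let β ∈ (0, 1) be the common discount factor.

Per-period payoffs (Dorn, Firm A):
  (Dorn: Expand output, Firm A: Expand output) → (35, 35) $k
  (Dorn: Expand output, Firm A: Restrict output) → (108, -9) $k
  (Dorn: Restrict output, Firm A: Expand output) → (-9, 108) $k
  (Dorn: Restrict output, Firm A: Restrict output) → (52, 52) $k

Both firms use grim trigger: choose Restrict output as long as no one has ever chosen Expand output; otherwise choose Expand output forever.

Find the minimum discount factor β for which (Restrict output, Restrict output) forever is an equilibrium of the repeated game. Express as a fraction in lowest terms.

56/73

Cooperation forever yields 52 each period: 52/(1−β).
Deviating yields 108 once, then 35 forever: 108 + 35β/(1−β).
No profitable deviation requires 52/(1−β) ≥ 108 + 35β/(1−β).
Multiplying by (1−β): 52 ≥ 108(1−β) + 35β = 108 − 73β.
So 73β ≥ 56, i.e. β ≥ 56/73.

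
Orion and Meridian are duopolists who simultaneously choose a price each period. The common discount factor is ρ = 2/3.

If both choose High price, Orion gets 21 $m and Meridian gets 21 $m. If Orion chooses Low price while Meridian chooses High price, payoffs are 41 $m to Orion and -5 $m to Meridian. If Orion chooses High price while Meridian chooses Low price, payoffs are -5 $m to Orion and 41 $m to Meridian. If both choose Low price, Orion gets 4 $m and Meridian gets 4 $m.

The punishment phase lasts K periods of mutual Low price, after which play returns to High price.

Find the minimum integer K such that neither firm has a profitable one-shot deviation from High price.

3

IC: ρ(1−ρ^K)/(1−ρ) ≥ (41−21)/(21−4) = 20/17.
With ρ = 2/3: need 1 − ρ^K ≥ 20/17·(1−2/3)/(2/3), i.e. ρ^K ≤ 0.4118.
Since (2/3)^2 = 0.4444 and (2/3)^3 = 0.2963, the smallest such K is 3.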